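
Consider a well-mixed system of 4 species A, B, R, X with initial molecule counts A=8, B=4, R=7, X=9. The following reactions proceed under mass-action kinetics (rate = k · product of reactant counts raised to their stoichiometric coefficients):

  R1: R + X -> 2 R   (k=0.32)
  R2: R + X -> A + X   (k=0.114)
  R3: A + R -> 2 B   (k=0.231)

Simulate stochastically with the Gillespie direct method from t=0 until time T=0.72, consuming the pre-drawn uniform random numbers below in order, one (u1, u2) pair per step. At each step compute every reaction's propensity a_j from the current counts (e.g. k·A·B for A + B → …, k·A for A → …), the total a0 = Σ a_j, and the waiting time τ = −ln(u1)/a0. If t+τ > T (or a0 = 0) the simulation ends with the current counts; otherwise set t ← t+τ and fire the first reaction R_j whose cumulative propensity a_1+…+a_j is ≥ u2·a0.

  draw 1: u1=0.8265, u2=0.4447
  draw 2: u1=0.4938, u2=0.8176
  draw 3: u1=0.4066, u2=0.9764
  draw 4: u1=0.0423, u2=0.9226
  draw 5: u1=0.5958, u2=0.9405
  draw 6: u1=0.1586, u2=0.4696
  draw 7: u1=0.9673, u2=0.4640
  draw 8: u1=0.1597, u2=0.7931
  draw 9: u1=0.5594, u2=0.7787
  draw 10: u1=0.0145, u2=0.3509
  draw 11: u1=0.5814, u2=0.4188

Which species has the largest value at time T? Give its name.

Dominant species at T: B

t=0.000: A=8 B=4 R=7 X=9
Draw 1: a1=20.160, a2=7.182, a3=12.936, a0=40.278; τ=−ln(0.8265)/40.278=0.005 → t=0.005; u2·a0=0.4447·40.278=17.912 ≤ a1=20.160 → R1 fires; A=8 B=4 R=8 X=8
Draw 2: a1=20.480, a2=7.296, a3=14.784, a0=42.560; τ=−ln(0.4938)/42.560=0.017 → t=0.021; u2·a0=0.8176·42.560=34.797; a1+a2=27.776 < 34.797 ≤ a1+…+a3=42.560 → R3 fires; A=7 B=6 R=7 X=8
Draw 3: a1=17.920, a2=6.384, a3=11.319, a0=35.623; τ=−ln(0.4066)/35.623=0.025 → t=0.047; u2·a0=0.9764·35.623=34.782; a1+a2=24.304 < 34.782 ≤ a1+…+a3=35.623 → R3 fires; A=6 B=8 R=6 X=8
Draw 4: a1=15.360, a2=5.472, a3=8.316, a0=29.148; τ=−ln(0.0423)/29.148=0.109 → t=0.155; u2·a0=0.9226·29.148=26.892; a1+a2=20.832 < 26.892 ≤ a1+…+a3=29.148 → R3 fires; A=5 B=10 R=5 X=8
Draw 5: a1=12.800, a2=4.560, a3=5.775, a0=23.135; τ=−ln(0.5958)/23.135=0.022 → t=0.177; u2·a0=0.9405·23.135=21.758; a1+a2=17.360 < 21.758 ≤ a1+…+a3=23.135 → R3 fires; A=4 B=12 R=4 X=8
Draw 6: a1=10.240, a2=3.648, a3=3.696, a0=17.584; τ=−ln(0.1586)/17.584=0.105 → t=0.282; u2·a0=0.4696·17.584=8.257 ≤ a1=10.240 → R1 fires; A=4 B=12 R=5 X=7
Draw 7: a1=11.200, a2=3.990, a3=4.620, a0=19.810; τ=−ln(0.9673)/19.810=0.002 → t=0.284; u2·a0=0.4640·19.810=9.192 ≤ a1=11.200 → R1 fires; A=4 B=12 R=6 X=6
Draw 8: a1=11.520, a2=4.104, a3=5.544, a0=21.168; τ=−ln(0.1597)/21.168=0.087 → t=0.371; u2·a0=0.7931·21.168=16.788; a1+a2=15.624 < 16.788 ≤ a1+…+a3=21.168 → R3 fires; A=3 B=14 R=5 X=6
Draw 9: a1=9.600, a2=3.420, a3=3.465, a0=16.485; τ=−ln(0.5594)/16.485=0.035 → t=0.406; u2·a0=0.7787·16.485=12.837; a1=9.600 < 12.837 ≤ a1+a2=13.020 → R2 fires; A=4 B=14 R=4 X=6
Draw 10: a1=7.680, a2=2.736, a3=3.696, a0=14.112; τ=−ln(0.0145)/14.112=0.300 → t=0.706; u2·a0=0.3509·14.112=4.952 ≤ a1=7.680 → R1 fires; A=4 B=14 R=5 X=5
Draw 11: a1=8.000, a2=2.850, a3=4.620, a0=15.470; τ=−ln(0.5814)/15.470=0.035 → t=0.741 > T=0.72: stop.
At T=0.72: A=4 B=14 R=5 X=5; the largest is B.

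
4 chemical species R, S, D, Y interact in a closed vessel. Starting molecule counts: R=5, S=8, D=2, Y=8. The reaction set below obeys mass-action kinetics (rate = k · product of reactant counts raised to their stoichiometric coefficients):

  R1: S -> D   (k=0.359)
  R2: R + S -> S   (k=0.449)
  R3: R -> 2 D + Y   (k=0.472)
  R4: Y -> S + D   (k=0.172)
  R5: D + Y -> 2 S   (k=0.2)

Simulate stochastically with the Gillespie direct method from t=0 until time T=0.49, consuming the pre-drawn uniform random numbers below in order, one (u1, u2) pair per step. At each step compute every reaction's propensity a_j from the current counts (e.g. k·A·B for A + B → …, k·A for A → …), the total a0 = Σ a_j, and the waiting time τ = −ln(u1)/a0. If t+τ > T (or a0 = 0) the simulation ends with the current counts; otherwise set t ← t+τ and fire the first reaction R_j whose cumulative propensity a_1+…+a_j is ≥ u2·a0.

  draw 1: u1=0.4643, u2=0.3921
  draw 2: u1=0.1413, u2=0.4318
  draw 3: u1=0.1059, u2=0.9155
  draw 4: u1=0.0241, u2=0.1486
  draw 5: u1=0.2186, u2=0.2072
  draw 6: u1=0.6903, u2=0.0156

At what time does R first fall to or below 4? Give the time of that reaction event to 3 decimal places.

t=0.000: R=5 S=8 D=2 Y=8
Draw 1: a1=2.872, a2=17.960, a3=2.360, a4=1.376, a5=3.200, a0=27.768; τ=−ln(0.4643)/27.768=0.028 → t=0.028; u2·a0=0.3921·27.768=10.888; a1=2.872 < 10.888 ≤ a1+a2=20.832 → R2 fires; R=4 S=8 D=2 Y=8
Draw 2: a1=2.872, a2=14.368, a3=1.888, a4=1.376, a5=3.200, a0=23.704; τ=−ln(0.1413)/23.704=0.083 → t=0.110; u2·a0=0.4318·23.704=10.235; a1=2.872 < 10.235 ≤ a1+a2=17.240 → R2 fires; R=3 S=8 D=2 Y=8
Draw 3: a1=2.872, a2=10.776, a3=1.416, a4=1.376, a5=3.200, a0=19.640; τ=−ln(0.1059)/19.640=0.114 → t=0.225; u2·a0=0.9155·19.640=17.980; a1+…+a4=16.440 < 17.980 ≤ a1+…+a5=19.640 → R5 fires; R=3 S=10 D=1 Y=7
Draw 4: a1=3.590, a2=13.470, a3=1.416, a4=1.204, a5=1.400, a0=21.080; τ=−ln(0.0241)/21.080=0.177 → t=0.401; u2·a0=0.1486·21.080=3.132 ≤ a1=3.590 → R1 fires; R=3 S=9 D=2 Y=7
Draw 5: a1=3.231, a2=12.123, a3=1.416, a4=1.204, a5=2.800, a0=20.774; τ=−ln(0.2186)/20.774=0.073 → t=0.474; u2·a0=0.2072·20.774=4.304; a1=3.231 < 4.304 ≤ a1+a2=15.354 → R2 fires; R=2 S=9 D=2 Y=7
Draw 6: a1=3.231, a2=8.082, a3=0.944, a4=1.204, a5=2.800, a0=16.261; τ=−ln(0.6903)/16.261=0.023 → t=0.497 > T=0.49: stop.
R first becomes ≤ 4 when it reaches 4 at the event at t=0.028.

Threshold first reached at t = 0.028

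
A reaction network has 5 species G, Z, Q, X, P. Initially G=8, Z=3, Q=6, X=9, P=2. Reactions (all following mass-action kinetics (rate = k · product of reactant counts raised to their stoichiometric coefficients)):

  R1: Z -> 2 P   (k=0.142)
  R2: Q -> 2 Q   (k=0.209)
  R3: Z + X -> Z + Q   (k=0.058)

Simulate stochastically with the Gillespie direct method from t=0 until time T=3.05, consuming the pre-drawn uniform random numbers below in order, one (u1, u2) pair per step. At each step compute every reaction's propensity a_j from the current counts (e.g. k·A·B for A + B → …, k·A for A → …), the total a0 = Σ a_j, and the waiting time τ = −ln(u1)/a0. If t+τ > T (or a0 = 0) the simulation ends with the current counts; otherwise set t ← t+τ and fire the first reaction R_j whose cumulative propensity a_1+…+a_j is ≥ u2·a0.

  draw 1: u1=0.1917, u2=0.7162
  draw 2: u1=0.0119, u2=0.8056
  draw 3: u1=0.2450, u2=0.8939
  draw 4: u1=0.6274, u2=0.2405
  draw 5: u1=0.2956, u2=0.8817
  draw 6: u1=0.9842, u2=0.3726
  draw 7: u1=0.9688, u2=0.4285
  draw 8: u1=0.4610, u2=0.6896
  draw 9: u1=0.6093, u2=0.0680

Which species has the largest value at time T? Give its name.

Dominant species at T: Q

t=0.000: G=8 Z=3 Q=6 X=9 P=2
Draw 1: a1=0.426, a2=1.254, a3=1.566, a0=3.246; τ=−ln(0.1917)/3.246=0.509 → t=0.509; u2·a0=0.7162·3.246=2.325; a1+a2=1.680 < 2.325 ≤ a1+…+a3=3.246 → R3 fires; G=8 Z=3 Q=7 X=8 P=2
Draw 2: a1=0.426, a2=1.463, a3=1.392, a0=3.281; τ=−ln(0.0119)/3.281=1.351 → t=1.859; u2·a0=0.8056·3.281=2.643; a1+a2=1.889 < 2.643 ≤ a1+…+a3=3.281 → R3 fires; G=8 Z=3 Q=8 X=7 P=2
Draw 3: a1=0.426, a2=1.672, a3=1.218, a0=3.316; τ=−ln(0.2450)/3.316=0.424 → t=2.284; u2·a0=0.8939·3.316=2.964; a1+a2=2.098 < 2.964 ≤ a1+…+a3=3.316 → R3 fires; G=8 Z=3 Q=9 X=6 P=2
Draw 4: a1=0.426, a2=1.881, a3=1.044, a0=3.351; τ=−ln(0.6274)/3.351=0.139 → t=2.423; u2·a0=0.2405·3.351=0.806; a1=0.426 < 0.806 ≤ a1+a2=2.307 → R2 fires; G=8 Z=3 Q=10 X=6 P=2
Draw 5: a1=0.426, a2=2.090, a3=1.044, a0=3.560; τ=−ln(0.2956)/3.560=0.342 → t=2.765; u2·a0=0.8817·3.560=3.139; a1+a2=2.516 < 3.139 ≤ a1+…+a3=3.560 → R3 fires; G=8 Z=3 Q=11 X=5 P=2
Draw 6: a1=0.426, a2=2.299, a3=0.870, a0=3.595; τ=−ln(0.9842)/3.595=0.004 → t=2.769; u2·a0=0.3726·3.595=1.339; a1=0.426 < 1.339 ≤ a1+a2=2.725 → R2 fires; G=8 Z=3 Q=12 X=5 P=2
Draw 7: a1=0.426, a2=2.508, a3=0.870, a0=3.804; τ=−ln(0.9688)/3.804=0.008 → t=2.778; u2·a0=0.4285·3.804=1.630; a1=0.426 < 1.630 ≤ a1+a2=2.934 → R2 fires; G=8 Z=3 Q=13 X=5 P=2
Draw 8: a1=0.426, a2=2.717, a3=0.870, a0=4.013; τ=−ln(0.4610)/4.013=0.193 → t=2.971; u2·a0=0.6896·4.013=2.767; a1=0.426 < 2.767 ≤ a1+a2=3.143 → R2 fires; G=8 Z=3 Q=14 X=5 P=2
Draw 9: a1=0.426, a2=2.926, a3=0.870, a0=4.222; τ=−ln(0.6093)/4.222=0.117 → t=3.088 > T=3.05: stop.
At T=3.05: G=8 Z=3 Q=14 X=5 P=2; the largest is Q.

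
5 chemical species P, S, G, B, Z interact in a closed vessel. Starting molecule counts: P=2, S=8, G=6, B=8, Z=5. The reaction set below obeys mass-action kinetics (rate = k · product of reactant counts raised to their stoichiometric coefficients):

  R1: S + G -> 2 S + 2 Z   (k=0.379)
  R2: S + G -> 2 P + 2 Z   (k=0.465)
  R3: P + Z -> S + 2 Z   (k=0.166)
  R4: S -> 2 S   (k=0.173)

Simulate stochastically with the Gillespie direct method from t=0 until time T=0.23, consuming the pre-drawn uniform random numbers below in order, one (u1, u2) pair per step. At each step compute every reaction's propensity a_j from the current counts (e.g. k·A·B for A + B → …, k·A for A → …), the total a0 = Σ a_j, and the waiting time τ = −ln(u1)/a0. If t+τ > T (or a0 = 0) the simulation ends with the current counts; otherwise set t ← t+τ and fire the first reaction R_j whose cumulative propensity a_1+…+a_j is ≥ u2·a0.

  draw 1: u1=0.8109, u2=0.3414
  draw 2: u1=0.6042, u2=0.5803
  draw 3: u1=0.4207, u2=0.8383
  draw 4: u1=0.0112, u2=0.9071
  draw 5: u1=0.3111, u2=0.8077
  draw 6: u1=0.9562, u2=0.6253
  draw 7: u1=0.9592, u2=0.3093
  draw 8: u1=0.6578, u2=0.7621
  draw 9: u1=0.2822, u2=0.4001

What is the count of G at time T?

t=0.000: P=2 S=8 G=6 B=8 Z=5
Draw 1: a1=18.192, a2=22.320, a3=1.660, a4=1.384, a0=43.556; τ=−ln(0.8109)/43.556=0.005 → t=0.005; u2·a0=0.3414·43.556=14.870 ≤ a1=18.192 → R1 fires; P=2 S=9 G=5 B=8 Z=7
Draw 2: a1=17.055, a2=20.925, a3=2.324, a4=1.557, a0=41.861; τ=−ln(0.6042)/41.861=0.012 → t=0.017; u2·a0=0.5803·41.861=24.292; a1=17.055 < 24.292 ≤ a1+a2=37.980 → R2 fires; P=4 S=8 G=4 B=8 Z=9
Draw 3: a1=12.128, a2=14.880, a3=5.976, a4=1.384, a0=34.368; τ=−ln(0.4207)/34.368=0.025 → t=0.042; u2·a0=0.8383·34.368=28.811; a1+a2=27.008 < 28.811 ≤ a1+…+a3=32.984 → R3 fires; P=3 S=9 G=4 B=8 Z=10
Draw 4: a1=13.644, a2=16.740, a3=4.980, a4=1.557, a0=36.921; τ=−ln(0.0112)/36.921=0.122 → t=0.164; u2·a0=0.9071·36.921=33.491; a1+a2=30.384 < 33.491 ≤ a1+…+a3=35.364 → R3 fires; P=2 S=10 G=4 B=8 Z=11
Draw 5: a1=15.160, a2=18.600, a3=3.652, a4=1.730, a0=39.142; τ=−ln(0.3111)/39.142=0.030 → t=0.194; u2·a0=0.8077·39.142=31.615; a1=15.160 < 31.615 ≤ a1+a2=33.760 → R2 fires; P=4 S=9 G=3 B=8 Z=13
Draw 6: a1=10.233, a2=12.555, a3=8.632, a4=1.557, a0=32.977; τ=−ln(0.9562)/32.977=0.001 → t=0.195; u2·a0=0.6253·32.977=20.621; a1=10.233 < 20.621 ≤ a1+a2=22.788 → R2 fires; P=6 S=8 G=2 B=8 Z=15
Draw 7: a1=6.064, a2=7.440, a3=14.940, a4=1.384, a0=29.828; τ=−ln(0.9592)/29.828=0.001 → t=0.196; u2·a0=0.3093·29.828=9.226; a1=6.064 < 9.226 ≤ a1+a2=13.504 → R2 fires; P=8 S=7 G=1 B=8 Z=17
Draw 8: a1=2.653, a2=3.255, a3=22.576, a4=1.211, a0=29.695; τ=−ln(0.6578)/29.695=0.014 → t=0.210; u2·a0=0.7621·29.695=22.631; a1+a2=5.908 < 22.631 ≤ a1+…+a3=28.484 → R3 fires; P=7 S=8 G=1 B=8 Z=18
Draw 9: a1=3.032, a2=3.720, a3=20.916, a4=1.384, a0=29.052; τ=−ln(0.2822)/29.052=0.044 → t=0.254 > T=0.23: stop.
Read off G at T=0.23: 1

G at T = 1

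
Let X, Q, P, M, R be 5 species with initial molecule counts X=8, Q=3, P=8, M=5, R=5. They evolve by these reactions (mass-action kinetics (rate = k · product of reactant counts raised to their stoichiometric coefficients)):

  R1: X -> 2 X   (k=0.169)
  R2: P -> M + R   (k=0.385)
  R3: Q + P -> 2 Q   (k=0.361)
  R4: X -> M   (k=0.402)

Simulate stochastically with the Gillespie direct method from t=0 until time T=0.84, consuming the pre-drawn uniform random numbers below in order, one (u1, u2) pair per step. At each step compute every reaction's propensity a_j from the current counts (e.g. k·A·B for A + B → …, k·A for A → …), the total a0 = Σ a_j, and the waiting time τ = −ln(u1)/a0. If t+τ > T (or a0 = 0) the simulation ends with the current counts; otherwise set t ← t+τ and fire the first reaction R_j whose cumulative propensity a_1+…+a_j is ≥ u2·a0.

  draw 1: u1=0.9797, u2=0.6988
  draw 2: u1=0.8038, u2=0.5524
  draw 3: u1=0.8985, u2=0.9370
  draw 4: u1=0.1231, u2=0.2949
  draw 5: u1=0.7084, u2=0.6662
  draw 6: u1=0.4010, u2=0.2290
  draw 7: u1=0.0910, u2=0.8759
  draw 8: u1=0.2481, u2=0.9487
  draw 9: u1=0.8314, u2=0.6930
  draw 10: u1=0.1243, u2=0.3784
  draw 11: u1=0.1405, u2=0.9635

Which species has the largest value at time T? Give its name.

Dominant species at T: Q

t=0.000: X=8 Q=3 P=8 M=5 R=5
Draw 1: a1=1.352, a2=3.080, a3=8.664, a4=3.216, a0=16.312; τ=−ln(0.9797)/16.312=0.001 → t=0.001; u2·a0=0.6988·16.312=11.399; a1+a2=4.432 < 11.399 ≤ a1+…+a3=13.096 → R3 fires; X=8 Q=4 P=7 M=5 R=5
Draw 2: a1=1.352, a2=2.695, a3=10.108, a4=3.216, a0=17.371; τ=−ln(0.8038)/17.371=0.013 → t=0.014; u2·a0=0.5524·17.371=9.596; a1+a2=4.047 < 9.596 ≤ a1+…+a3=14.155 → R3 fires; X=8 Q=5 P=6 M=5 R=5
Draw 3: a1=1.352, a2=2.310, a3=10.830, a4=3.216, a0=17.708; τ=−ln(0.8985)/17.708=0.006 → t=0.020; u2·a0=0.9370·17.708=16.592; a1+…+a3=14.492 < 16.592 ≤ a1+…+a4=17.708 → R4 fires; X=7 Q=5 P=6 M=6 R=5
Draw 4: a1=1.183, a2=2.310, a3=10.830, a4=2.814, a0=17.137; τ=−ln(0.1231)/17.137=0.122 → t=0.142; u2·a0=0.2949·17.137=5.054; a1+a2=3.493 < 5.054 ≤ a1+…+a3=14.323 → R3 fires; X=7 Q=6 P=5 M=6 R=5
Draw 5: a1=1.183, a2=1.925, a3=10.830, a4=2.814, a0=16.752; τ=−ln(0.7084)/16.752=0.021 → t=0.163; u2·a0=0.6662·16.752=11.160; a1+a2=3.108 < 11.160 ≤ a1+…+a3=13.938 → R3 fires; X=7 Q=7 P=4 M=6 R=5
Draw 6: a1=1.183, a2=1.540, a3=10.108, a4=2.814, a0=15.645; τ=−ln(0.4010)/15.645=0.058 → t=0.221; u2·a0=0.2290·15.645=3.583; a1+a2=2.723 < 3.583 ≤ a1+…+a3=12.831 → R3 fires; X=7 Q=8 P=3 M=6 R=5
Draw 7: a1=1.183, a2=1.155, a3=8.664, a4=2.814, a0=13.816; τ=−ln(0.0910)/13.816=0.173 → t=0.395; u2·a0=0.8759·13.816=12.101; a1+…+a3=11.002 < 12.101 ≤ a1+…+a4=13.816 → R4 fires; X=6 Q=8 P=3 M=7 R=5
Draw 8: a1=1.014, a2=1.155, a3=8.664, a4=2.412, a0=13.245; τ=−ln(0.2481)/13.245=0.105 → t=0.500; u2·a0=0.9487·13.245=12.566; a1+…+a3=10.833 < 12.566 ≤ a1+…+a4=13.245 → R4 fires; X=5 Q=8 P=3 M=8 R=5
Draw 9: a1=0.845, a2=1.155, a3=8.664, a4=2.010, a0=12.674; τ=−ln(0.8314)/12.674=0.015 → t=0.514; u2·a0=0.6930·12.674=8.783; a1+a2=2.000 < 8.783 ≤ a1+…+a3=10.664 → R3 fires; X=5 Q=9 P=2 M=8 R=5
Draw 10: a1=0.845, a2=0.770, a3=6.498, a4=2.010, a0=10.123; τ=−ln(0.1243)/10.123=0.206 → t=0.720; u2·a0=0.3784·10.123=3.831; a1+a2=1.615 < 3.831 ≤ a1+…+a3=8.113 → R3 fires; X=5 Q=10 P=1 M=8 R=5
Draw 11: a1=0.845, a2=0.385, a3=3.610, a4=2.010, a0=6.850; τ=−ln(0.1405)/6.850=0.287 → t=1.007 > T=0.84: stop.
At T=0.84: X=5 Q=10 P=1 M=8 R=5; the largest is Q.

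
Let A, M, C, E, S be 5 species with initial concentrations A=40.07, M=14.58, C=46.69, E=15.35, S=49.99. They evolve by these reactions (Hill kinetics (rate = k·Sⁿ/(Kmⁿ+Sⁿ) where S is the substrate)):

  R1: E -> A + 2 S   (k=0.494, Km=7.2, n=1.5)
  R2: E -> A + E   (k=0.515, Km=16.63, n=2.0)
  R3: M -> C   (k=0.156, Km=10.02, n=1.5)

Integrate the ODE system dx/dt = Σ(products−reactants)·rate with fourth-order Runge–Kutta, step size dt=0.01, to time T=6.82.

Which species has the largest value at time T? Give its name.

Dominant species at T: S

RK4 with dt=0.01: 682 steps to T=6.82. Trajectory (selected grid times):
t=0.00: A=40.07 M=14.58 C=46.69 E=15.35 S=49.99
t=0.76: A=40.53 M=14.50 C=46.77 E=15.07 S=50.56
t=1.52: A=40.99 M=14.43 C=46.84 E=14.79 S=51.12
t=2.27: A=41.43 M=14.36 C=46.91 E=14.51 S=51.67
t=3.03: A=41.88 M=14.28 C=46.99 E=14.23 S=52.22
t=3.79: A=42.31 M=14.21 C=47.06 E=13.96 S=52.77
t=4.55: A=42.75 M=14.13 C=47.14 E=13.69 S=53.32
t=5.30: A=43.17 M=14.06 C=47.21 E=13.42 S=53.85
t=6.06: A=43.59 M=13.98 C=47.29 E=13.15 S=54.39
t=6.82: A=44.00 M=13.91 C=47.36 E=12.88 S=54.92
At T=6.82: A=44.00 M=13.91 C=47.36 E=12.88 S=54.92; the largest is S.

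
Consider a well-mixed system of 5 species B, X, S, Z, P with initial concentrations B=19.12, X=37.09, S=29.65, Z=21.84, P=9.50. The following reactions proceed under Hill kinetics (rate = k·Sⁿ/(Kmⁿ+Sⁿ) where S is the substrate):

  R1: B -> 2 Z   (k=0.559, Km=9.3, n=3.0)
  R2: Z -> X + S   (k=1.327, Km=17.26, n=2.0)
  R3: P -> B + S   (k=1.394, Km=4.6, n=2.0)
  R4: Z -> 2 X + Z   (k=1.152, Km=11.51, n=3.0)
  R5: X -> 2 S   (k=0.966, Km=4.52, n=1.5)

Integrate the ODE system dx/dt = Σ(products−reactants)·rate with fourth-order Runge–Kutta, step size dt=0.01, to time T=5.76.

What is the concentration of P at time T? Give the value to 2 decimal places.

RK4 with dt=0.01: 576 steps to T=5.76. Trajectory (selected grid times):
t=0.00: B=19.12 X=37.09 S=29.65 Z=21.84 P=9.50
t=0.64: B=19.51 X=38.31 S=32.07 Z=21.96 P=8.79
t=1.28: B=19.87 X=39.53 S=34.48 Z=22.08 P=8.10
t=1.92: B=20.21 X=40.76 S=36.86 Z=22.20 P=7.44
t=2.56: B=20.51 X=41.98 S=39.21 Z=22.33 P=6.81
t=3.20: B=20.78 X=43.22 S=41.53 Z=22.45 P=6.22
t=3.84: B=21.01 X=44.45 S=43.82 Z=22.57 P=5.66
t=4.48: B=21.19 X=45.70 S=46.07 Z=22.69 P=5.14
t=5.12: B=21.34 X=46.94 S=48.29 Z=22.82 P=4.67
t=5.76: B=21.44 X=48.19 S=50.46 Z=22.94 P=4.24
Read off P at T=5.76: 4.24

P at T = 4.24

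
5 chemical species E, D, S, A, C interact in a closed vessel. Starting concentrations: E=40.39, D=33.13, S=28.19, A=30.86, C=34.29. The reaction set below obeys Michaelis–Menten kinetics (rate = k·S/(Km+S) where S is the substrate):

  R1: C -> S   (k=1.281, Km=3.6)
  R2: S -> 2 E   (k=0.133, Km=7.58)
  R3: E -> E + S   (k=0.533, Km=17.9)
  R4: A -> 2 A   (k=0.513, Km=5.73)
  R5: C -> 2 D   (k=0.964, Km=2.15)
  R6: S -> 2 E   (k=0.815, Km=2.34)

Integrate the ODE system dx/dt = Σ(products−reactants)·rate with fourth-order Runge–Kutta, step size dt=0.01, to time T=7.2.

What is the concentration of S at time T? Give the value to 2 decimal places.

S at T = 32.86

RK4 with dt=0.01: 720 steps to T=7.2. Trajectory (selected grid times):
t=0.00: E=40.39 D=33.13 S=28.19 A=30.86 C=34.29
t=0.80: E=41.76 D=34.58 S=28.73 A=31.21 C=32.64
t=1.60: E=43.14 D=36.02 S=29.26 A=31.55 C=31.00
t=2.40: E=44.52 D=37.46 S=29.79 A=31.90 C=29.36
t=3.20: E=45.90 D=38.90 S=30.31 A=32.25 C=27.73
t=4.00: E=47.28 D=40.33 S=30.83 A=32.60 C=26.12
t=4.80: E=48.66 D=41.75 S=31.35 A=32.95 C=24.51
t=5.60: E=50.05 D=43.16 S=31.86 A=33.30 C=22.91
t=6.40: E=51.43 D=44.57 S=32.36 A=33.65 C=21.33
t=7.20: E=52.82 D=45.96 S=32.86 A=34.00 C=19.76
Read off S at T=7.2: 32.86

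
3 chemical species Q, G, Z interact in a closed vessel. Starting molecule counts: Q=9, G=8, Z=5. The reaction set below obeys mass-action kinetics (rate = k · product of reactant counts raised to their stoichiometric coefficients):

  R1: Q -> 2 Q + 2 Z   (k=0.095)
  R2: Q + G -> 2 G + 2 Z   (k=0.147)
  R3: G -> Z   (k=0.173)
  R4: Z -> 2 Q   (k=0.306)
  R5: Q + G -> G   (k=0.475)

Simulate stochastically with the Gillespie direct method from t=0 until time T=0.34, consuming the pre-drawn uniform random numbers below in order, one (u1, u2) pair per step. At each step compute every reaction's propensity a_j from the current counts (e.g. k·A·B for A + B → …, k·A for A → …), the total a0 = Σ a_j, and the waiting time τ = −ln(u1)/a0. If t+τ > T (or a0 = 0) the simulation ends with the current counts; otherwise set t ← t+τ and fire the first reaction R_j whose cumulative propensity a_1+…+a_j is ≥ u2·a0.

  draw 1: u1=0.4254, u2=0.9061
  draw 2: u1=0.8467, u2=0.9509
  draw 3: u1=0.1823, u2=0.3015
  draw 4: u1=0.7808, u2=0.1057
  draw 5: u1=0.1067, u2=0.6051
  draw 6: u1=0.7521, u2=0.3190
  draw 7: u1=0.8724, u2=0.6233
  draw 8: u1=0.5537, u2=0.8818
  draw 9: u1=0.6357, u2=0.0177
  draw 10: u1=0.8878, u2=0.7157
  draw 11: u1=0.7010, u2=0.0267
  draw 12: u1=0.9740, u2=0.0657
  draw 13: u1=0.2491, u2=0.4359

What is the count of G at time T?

G at T = 12

t=0.000: Q=9 G=8 Z=5
Draw 1: a1=0.855, a2=10.584, a3=1.384, a4=1.530, a5=34.200, a0=48.553; τ=−ln(0.4254)/48.553=0.018 → t=0.018; u2·a0=0.9061·48.553=43.994; a1+…+a4=14.353 < 43.994 ≤ a1+…+a5=48.553 → R5 fires; Q=8 G=8 Z=5
Draw 2: a1=0.760, a2=9.408, a3=1.384, a4=1.530, a5=30.400, a0=43.482; τ=−ln(0.8467)/43.482=0.004 → t=0.021; u2·a0=0.9509·43.482=41.347; a1+…+a4=13.082 < 41.347 ≤ a1+…+a5=43.482 → R5 fires; Q=7 G=8 Z=5
Draw 3: a1=0.665, a2=8.232, a3=1.384, a4=1.530, a5=26.600, a0=38.411; τ=−ln(0.1823)/38.411=0.044 → t=0.066; u2·a0=0.3015·38.411=11.581; a1+…+a3=10.281 < 11.581 ≤ a1+…+a4=11.811 → R4 fires; Q=9 G=8 Z=4
Draw 4: a1=0.855, a2=10.584, a3=1.384, a4=1.224, a5=34.200, a0=48.247; τ=−ln(0.7808)/48.247=0.005 → t=0.071; u2·a0=0.1057·48.247=5.100; a1=0.855 < 5.100 ≤ a1+a2=11.439 → R2 fires; Q=8 G=9 Z=6
Draw 5: a1=0.760, a2=10.584, a3=1.557, a4=1.836, a5=34.200, a0=48.937; τ=−ln(0.1067)/48.937=0.046 → t=0.117; u2·a0=0.6051·48.937=29.612; a1+…+a4=14.737 < 29.612 ≤ a1+…+a5=48.937 → R5 fires; Q=7 G=9 Z=6
Draw 6: a1=0.665, a2=9.261, a3=1.557, a4=1.836, a5=29.925, a0=43.244; τ=−ln(0.7521)/43.244=0.007 → t=0.123; u2·a0=0.3190·43.244=13.795; a1+…+a4=13.319 < 13.795 ≤ a1+…+a5=43.244 → R5 fires; Q=6 G=9 Z=6
Draw 7: a1=0.570, a2=7.938, a3=1.557, a4=1.836, a5=25.650, a0=37.551; τ=−ln(0.8724)/37.551=0.004 → t=0.127; u2·a0=0.6233·37.551=23.406; a1+…+a4=11.901 < 23.406 ≤ a1+…+a5=37.551 → R5 fires; Q=5 G=9 Z=6
Draw 8: a1=0.475, a2=6.615, a3=1.557, a4=1.836, a5=21.375, a0=31.858; τ=−ln(0.5537)/31.858=0.019 → t=0.145; u2·a0=0.8818·31.858=28.092; a1+…+a4=10.483 < 28.092 ≤ a1+…+a5=31.858 → R5 fires; Q=4 G=9 Z=6
Draw 9: a1=0.380, a2=5.292, a3=1.557, a4=1.836, a5=17.100, a0=26.165; τ=−ln(0.6357)/26.165=0.017 → t=0.163; u2·a0=0.0177·26.165=0.463; a1=0.380 < 0.463 ≤ a1+a2=5.672 → R2 fires; Q=3 G=10 Z=8
Draw 10: a1=0.285, a2=4.410, a3=1.730, a4=2.448, a5=14.250, a0=23.123; τ=−ln(0.8878)/23.123=0.005 → t=0.168; u2·a0=0.7157·23.123=16.549; a1+…+a4=8.873 < 16.549 ≤ a1+…+a5=23.123 → R5 fires; Q=2 G=10 Z=8
Draw 11: a1=0.190, a2=2.940, a3=1.730, a4=2.448, a5=9.500, a0=16.808; τ=−ln(0.7010)/16.808=0.021 → t=0.189; u2·a0=0.0267·16.808=0.449; a1=0.190 < 0.449 ≤ a1+a2=3.130 → R2 fires; Q=1 G=11 Z=10
Draw 12: a1=0.095, a2=1.617, a3=1.903, a4=3.060, a5=5.225, a0=11.900; τ=−ln(0.9740)/11.900=0.002 → t=0.191; u2·a0=0.0657·11.900=0.782; a1=0.095 < 0.782 ≤ a1+a2=1.712 → R2 fires; Q=0 G=12 Z=12
Draw 13: a1=0.000, a2=0.000, a3=2.076, a4=3.672, a5=0.000, a0=5.748; τ=−ln(0.2491)/5.748=0.242 → t=0.433 > T=0.34: stop.
Read off G at T=0.34: 12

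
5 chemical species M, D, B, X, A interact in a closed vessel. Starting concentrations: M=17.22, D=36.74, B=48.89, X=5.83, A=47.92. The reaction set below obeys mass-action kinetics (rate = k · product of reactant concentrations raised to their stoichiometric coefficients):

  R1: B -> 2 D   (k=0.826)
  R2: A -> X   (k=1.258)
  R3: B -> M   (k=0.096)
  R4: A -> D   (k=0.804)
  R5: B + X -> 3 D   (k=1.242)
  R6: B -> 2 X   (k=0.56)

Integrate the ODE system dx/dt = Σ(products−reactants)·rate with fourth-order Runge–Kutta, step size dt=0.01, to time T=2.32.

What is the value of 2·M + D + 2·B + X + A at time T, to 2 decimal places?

Value at T = 222.71

Check how each reaction changes W = 2·M + D + 2·B + X + A (weight of products minus weight of reactants):
R1: B -> 2 D: (1·2) − (2·1) = 2 − 2 = 0
R2: A -> X: (1·1) − (1·1) = 1 − 1 = 0
R3: B -> M: (2·1) − (2·1) = 2 − 2 = 0
R4: A -> D: (1·1) − (1·1) = 1 − 1 = 0
R5: B + X -> 3 D: (1·3) − (2·1 + 1·1) = 3 − 3 = 0
R6: B -> 2 X: (1·2) − (2·1) = 2 − 2 = 0
Every reaction leaves W unchanged, so W is conserved and no simulation is needed: W(T) = W(0) = 2·17.22 + 36.74 + 2·48.89 + 5.83 + 47.92 = 222.71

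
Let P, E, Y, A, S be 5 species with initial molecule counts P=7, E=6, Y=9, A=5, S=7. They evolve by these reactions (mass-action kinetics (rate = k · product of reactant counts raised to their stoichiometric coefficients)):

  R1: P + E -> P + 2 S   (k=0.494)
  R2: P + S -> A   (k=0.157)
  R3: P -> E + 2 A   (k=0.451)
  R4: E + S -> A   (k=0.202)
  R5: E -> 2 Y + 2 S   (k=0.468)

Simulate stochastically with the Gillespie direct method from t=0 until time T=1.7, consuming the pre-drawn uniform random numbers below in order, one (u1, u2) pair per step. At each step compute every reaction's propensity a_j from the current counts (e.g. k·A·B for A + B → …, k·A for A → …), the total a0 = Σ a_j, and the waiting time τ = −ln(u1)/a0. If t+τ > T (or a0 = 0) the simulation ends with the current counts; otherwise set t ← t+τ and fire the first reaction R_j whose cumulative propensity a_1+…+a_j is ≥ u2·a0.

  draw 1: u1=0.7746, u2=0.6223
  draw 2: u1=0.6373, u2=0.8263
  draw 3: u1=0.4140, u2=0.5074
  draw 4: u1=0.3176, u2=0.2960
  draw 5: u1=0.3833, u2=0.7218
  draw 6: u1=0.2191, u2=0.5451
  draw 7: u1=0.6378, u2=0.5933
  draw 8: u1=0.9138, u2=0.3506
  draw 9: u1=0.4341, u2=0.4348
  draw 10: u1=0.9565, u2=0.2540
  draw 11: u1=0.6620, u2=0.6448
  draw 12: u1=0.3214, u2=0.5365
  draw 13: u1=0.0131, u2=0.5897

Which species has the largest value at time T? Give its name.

t=0.000: P=7 E=6 Y=9 A=5 S=7
Draw 1: a1=20.748, a2=7.693, a3=3.157, a4=8.484, a5=2.808, a0=42.890; τ=−ln(0.7746)/42.890=0.006 → t=0.006; u2·a0=0.6223·42.890=26.690; a1=20.748 < 26.690 ≤ a1+a2=28.441 → R2 fires; P=6 E=6 Y=9 A=6 S=6
Draw 2: a1=17.784, a2=5.652, a3=2.706, a4=7.272, a5=2.808, a0=36.222; τ=−ln(0.6373)/36.222=0.012 → t=0.018; u2·a0=0.8263·36.222=29.930; a1+…+a3=26.142 < 29.930 ≤ a1+…+a4=33.414 → R4 fires; P=6 E=5 Y=9 A=7 S=5
Draw 3: a1=14.820, a2=4.710, a3=2.706, a4=5.050, a5=2.340, a0=29.626; τ=−ln(0.4140)/29.626=0.030 → t=0.048; u2·a0=0.5074·29.626=15.032; a1=14.820 < 15.032 ≤ a1+a2=19.530 → R2 fires; P=5 E=5 Y=9 A=8 S=4
Draw 4: a1=12.350, a2=3.140, a3=2.255, a4=4.040, a5=2.340, a0=24.125; τ=−ln(0.3176)/24.125=0.048 → t=0.096; u2·a0=0.2960·24.125=7.141 ≤ a1=12.350 → R1 fires; P=5 E=4 Y=9 A=8 S=6
Draw 5: a1=9.880, a2=4.710, a3=2.255, a4=4.848, a5=1.872, a0=23.565; τ=−ln(0.3833)/23.565=0.041 → t=0.136; u2·a0=0.7218·23.565=17.009; a1+…+a3=16.845 < 17.009 ≤ a1+…+a4=21.693 → R4 fires; P=5 E=3 Y=9 A=9 S=5
Draw 6: a1=7.410, a2=3.925, a3=2.255, a4=3.030, a5=1.404, a0=18.024; τ=−ln(0.2191)/18.024=0.084 → t=0.221; u2·a0=0.5451·18.024=9.825; a1=7.410 < 9.825 ≤ a1+a2=11.335 → R2 fires; P=4 E=3 Y=9 A=10 S=4
Draw 7: a1=5.928, a2=2.512, a3=1.804, a4=2.424, a5=1.404, a0=14.072; τ=−ln(0.6378)/14.072=0.032 → t=0.253; u2·a0=0.5933·14.072=8.349; a1=5.928 < 8.349 ≤ a1+a2=8.440 → R2 fires; P=3 E=3 Y=9 A=11 S=3
Draw 8: a1=4.446, a2=1.413, a3=1.353, a4=1.818, a5=1.404, a0=10.434; τ=−ln(0.9138)/10.434=0.009 → t=0.261; u2·a0=0.3506·10.434=3.658 ≤ a1=4.446 → R1 fires; P=3 E=2 Y=9 A=11 S=5
Draw 9: a1=2.964, a2=2.355, a3=1.353, a4=2.020, a5=0.936, a0=9.628; τ=−ln(0.4341)/9.628=0.087 → t=0.348; u2·a0=0.4348·9.628=4.186; a1=2.964 < 4.186 ≤ a1+a2=5.319 → R2 fires; P=2 E=2 Y=9 A=12 S=4
Draw 10: a1=1.976, a2=1.256, a3=0.902, a4=1.616, a5=0.936, a0=6.686; τ=−ln(0.9565)/6.686=0.007 → t=0.355; u2·a0=0.2540·6.686=1.698 ≤ a1=1.976 → R1 fires; P=2 E=1 Y=9 A=12 S=6
Draw 11: a1=0.988, a2=1.884, a3=0.902, a4=1.212, a5=0.468, a0=5.454; τ=−ln(0.6620)/5.454=0.076 → t=0.430; u2·a0=0.6448·5.454=3.517; a1+a2=2.872 < 3.517 ≤ a1+…+a3=3.774 → R3 fires; P=1 E=2 Y=9 A=14 S=6
Draw 12: a1=0.988, a2=0.942, a3=0.451, a4=2.424, a5=0.936, a0=5.741; τ=−ln(0.3214)/5.741=0.198 → t=0.628; u2·a0=0.5365·5.741=3.080; a1+…+a3=2.381 < 3.080 ≤ a1+…+a4=4.805 → R4 fires; P=1 E=1 Y=9 A=15 S=5
Draw 13: a1=0.494, a2=0.785, a3=0.451, a4=1.010, a5=0.468, a0=3.208; τ=−ln(0.0131)/3.208=1.351 → t=1.979 > T=1.7: stop.
At T=1.7: P=1 E=1 Y=9 A=15 S=5; the largest is A.

Dominant species at T: A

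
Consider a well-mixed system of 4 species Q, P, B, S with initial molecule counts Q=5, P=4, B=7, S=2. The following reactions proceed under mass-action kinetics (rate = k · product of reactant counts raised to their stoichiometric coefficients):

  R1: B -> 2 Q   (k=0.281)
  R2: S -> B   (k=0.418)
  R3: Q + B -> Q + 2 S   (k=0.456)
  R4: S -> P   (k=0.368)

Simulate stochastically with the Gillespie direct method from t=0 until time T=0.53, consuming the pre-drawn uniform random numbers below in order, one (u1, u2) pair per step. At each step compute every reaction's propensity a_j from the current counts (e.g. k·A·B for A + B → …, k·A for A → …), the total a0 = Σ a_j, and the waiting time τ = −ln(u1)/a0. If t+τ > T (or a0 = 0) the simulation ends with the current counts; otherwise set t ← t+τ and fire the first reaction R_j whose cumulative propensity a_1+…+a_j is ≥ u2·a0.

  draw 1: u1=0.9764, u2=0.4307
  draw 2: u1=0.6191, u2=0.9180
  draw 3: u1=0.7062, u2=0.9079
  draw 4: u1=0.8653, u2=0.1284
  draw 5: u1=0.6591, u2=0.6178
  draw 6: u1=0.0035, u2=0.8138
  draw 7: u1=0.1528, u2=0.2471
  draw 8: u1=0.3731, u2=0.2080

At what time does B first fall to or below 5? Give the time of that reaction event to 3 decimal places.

t=0.000: Q=5 P=4 B=7 S=2
Draw 1: a1=1.967, a2=0.836, a3=15.960, a4=0.736, a0=19.499; τ=−ln(0.9764)/19.499=0.001 → t=0.001; u2·a0=0.4307·19.499=8.398; a1+a2=2.803 < 8.398 ≤ a1+…+a3=18.763 → R3 fires; Q=5 P=4 B=6 S=4
Draw 2: a1=1.686, a2=1.672, a3=13.680, a4=1.472, a0=18.510; τ=−ln(0.6191)/18.510=0.026 → t=0.027; u2·a0=0.9180·18.510=16.992; a1+a2=3.358 < 16.992 ≤ a1+…+a3=17.038 → R3 fires; Q=5 P=4 B=5 S=6
Draw 3: a1=1.405, a2=2.508, a3=11.400, a4=2.208, a0=17.521; τ=−ln(0.7062)/17.521=0.020 → t=0.047; u2·a0=0.9079·17.521=15.907; a1+…+a3=15.313 < 15.907 ≤ a1+…+a4=17.521 → R4 fires; Q=5 P=5 B=5 S=5
Draw 4: a1=1.405, a2=2.090, a3=11.400, a4=1.840, a0=16.735; τ=−ln(0.8653)/16.735=0.009 → t=0.056; u2·a0=0.1284·16.735=2.149; a1=1.405 < 2.149 ≤ a1+a2=3.495 → R2 fires; Q=5 P=5 B=6 S=4
Draw 5: a1=1.686, a2=1.672, a3=13.680, a4=1.472, a0=18.510; τ=−ln(0.6591)/18.510=0.023 → t=0.078; u2·a0=0.6178·18.510=11.435; a1+a2=3.358 < 11.435 ≤ a1+…+a3=17.038 → R3 fires; Q=5 P=5 B=5 S=6
Draw 6: a1=1.405, a2=2.508, a3=11.400, a4=2.208, a0=17.521; τ=−ln(0.0035)/17.521=0.323 → t=0.401; u2·a0=0.8138·17.521=14.259; a1+a2=3.913 < 14.259 ≤ a1+…+a3=15.313 → R3 fires; Q=5 P=5 B=4 S=8
Draw 7: a1=1.124, a2=3.344, a3=9.120, a4=2.944, a0=16.532; τ=−ln(0.1528)/16.532=0.114 → t=0.515; u2·a0=0.2471·16.532=4.085; a1=1.124 < 4.085 ≤ a1+a2=4.468 → R2 fires; Q=5 P=5 B=5 S=7
Draw 8: a1=1.405, a2=2.926, a3=11.400, a4=2.576, a0=18.307; τ=−ln(0.3731)/18.307=0.054 → t=0.568 > T=0.53: stop.
B first becomes ≤ 5 when it reaches 5 at the event at t=0.027.

Threshold first reached at t = 0.027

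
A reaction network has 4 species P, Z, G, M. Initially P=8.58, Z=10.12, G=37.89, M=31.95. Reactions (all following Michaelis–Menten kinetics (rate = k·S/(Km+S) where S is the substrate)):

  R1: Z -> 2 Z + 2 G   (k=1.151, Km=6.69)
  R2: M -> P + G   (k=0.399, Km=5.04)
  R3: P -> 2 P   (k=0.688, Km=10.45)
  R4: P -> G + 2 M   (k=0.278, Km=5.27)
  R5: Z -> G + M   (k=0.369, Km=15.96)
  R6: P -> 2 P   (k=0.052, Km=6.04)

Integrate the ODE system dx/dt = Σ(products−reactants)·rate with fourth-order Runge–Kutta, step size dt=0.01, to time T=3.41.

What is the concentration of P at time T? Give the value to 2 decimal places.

RK4 with dt=0.01: 341 steps to T=3.41. Trajectory (selected grid times):
t=0.00: P=8.58 Z=10.12 G=37.89 M=31.95
t=0.38: P=8.78 Z=10.33 G=38.67 M=32.01
t=0.76: P=8.97 Z=10.54 G=39.46 M=32.06
t=1.14: P=9.17 Z=10.75 G=40.25 M=32.12
t=1.52: P=9.37 Z=10.97 G=41.04 M=32.18
t=1.89: P=9.56 Z=11.18 G=41.82 M=32.24
t=2.27: P=9.76 Z=11.39 G=42.63 M=32.31
t=2.65: P=9.96 Z=11.61 G=43.44 M=32.37
t=3.03: P=10.17 Z=11.83 G=44.26 M=32.44
t=3.41: P=10.37 Z=12.05 G=45.08 M=32.51
Read off P at T=3.41: 10.37

P at T = 10.37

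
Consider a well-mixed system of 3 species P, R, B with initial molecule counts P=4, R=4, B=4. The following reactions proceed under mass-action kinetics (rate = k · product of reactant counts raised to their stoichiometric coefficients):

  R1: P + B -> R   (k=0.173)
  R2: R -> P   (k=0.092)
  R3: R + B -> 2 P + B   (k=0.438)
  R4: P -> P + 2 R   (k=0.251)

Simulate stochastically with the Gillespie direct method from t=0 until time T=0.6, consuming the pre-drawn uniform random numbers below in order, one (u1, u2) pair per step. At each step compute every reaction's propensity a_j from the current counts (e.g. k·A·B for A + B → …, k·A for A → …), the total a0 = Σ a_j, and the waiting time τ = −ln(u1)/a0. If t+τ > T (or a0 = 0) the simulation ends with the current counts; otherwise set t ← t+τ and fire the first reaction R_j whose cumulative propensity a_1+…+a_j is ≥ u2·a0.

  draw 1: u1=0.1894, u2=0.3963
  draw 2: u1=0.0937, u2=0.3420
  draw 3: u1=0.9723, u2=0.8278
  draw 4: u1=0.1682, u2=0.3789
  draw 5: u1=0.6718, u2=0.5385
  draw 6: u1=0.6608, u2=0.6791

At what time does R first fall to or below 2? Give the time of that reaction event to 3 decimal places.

Threshold first reached at t = 0.549

t=0.000: P=4 R=4 B=4
Draw 1: a1=2.768, a2=0.368, a3=7.008, a4=1.004, a0=11.148; τ=−ln(0.1894)/11.148=0.149 → t=0.149; u2·a0=0.3963·11.148=4.418; a1+a2=3.136 < 4.418 ≤ a1+…+a3=10.144 → R3 fires; P=6 R=3 B=4
Draw 2: a1=4.152, a2=0.276, a3=5.256, a4=1.506, a0=11.190; τ=−ln(0.0937)/11.190=0.212 → t=0.361; u2·a0=0.3420·11.190=3.827 ≤ a1=4.152 → R1 fires; P=5 R=4 B=3
Draw 3: a1=2.595, a2=0.368, a3=5.256, a4=1.255, a0=9.474; τ=−ln(0.9723)/9.474=0.003 → t=0.364; u2·a0=0.8278·9.474=7.843; a1+a2=2.963 < 7.843 ≤ a1+…+a3=8.219 → R3 fires; P=7 R=3 B=3
Draw 4: a1=3.633, a2=0.276, a3=3.942, a4=1.757, a0=9.608; τ=−ln(0.1682)/9.608=0.186 → t=0.549; u2·a0=0.3789·9.608=3.640; a1=3.633 < 3.640 ≤ a1+a2=3.909 → R2 fires; P=8 R=2 B=3
Draw 5: a1=4.152, a2=0.184, a3=2.628, a4=2.008, a0=8.972; τ=−ln(0.6718)/8.972=0.044 → t=0.594; u2·a0=0.5385·8.972=4.831; a1+a2=4.336 < 4.831 ≤ a1+…+a3=6.964 → R3 fires; P=10 R=1 B=3
Draw 6: a1=5.190, a2=0.092, a3=1.314, a4=2.510, a0=9.106; τ=−ln(0.6608)/9.106=0.045 → t=0.639 > T=0.6: stop.
R first becomes ≤ 2 when it reaches 2 at the event at t=0.549.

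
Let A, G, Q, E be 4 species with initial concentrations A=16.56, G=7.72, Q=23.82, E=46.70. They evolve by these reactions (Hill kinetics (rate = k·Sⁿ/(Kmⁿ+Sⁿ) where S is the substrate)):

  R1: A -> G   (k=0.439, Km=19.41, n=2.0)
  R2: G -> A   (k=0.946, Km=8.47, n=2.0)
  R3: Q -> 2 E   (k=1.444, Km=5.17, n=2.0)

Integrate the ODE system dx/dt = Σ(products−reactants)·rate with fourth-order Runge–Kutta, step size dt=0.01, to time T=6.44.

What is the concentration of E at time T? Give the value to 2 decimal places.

E at T = 64.02

RK4 with dt=0.01: 644 steps to T=6.44. Trajectory (selected grid times):
t=0.00: A=16.56 G=7.72 Q=23.82 E=46.70
t=0.72: A=16.73 G=7.55 Q=22.83 E=48.68
t=1.43: A=16.89 G=7.39 Q=21.86 E=50.63
t=2.15: A=17.05 G=7.23 Q=20.87 E=52.59
t=2.86: A=17.19 G=7.09 Q=19.91 E=54.52
t=3.58: A=17.33 G=6.95 Q=18.94 E=56.46
t=4.29: A=17.46 G=6.82 Q=17.99 E=58.36
t=5.01: A=17.58 G=6.70 Q=17.03 E=60.27
t=5.72: A=17.69 G=6.59 Q=16.10 E=62.14
t=6.44: A=17.80 G=6.48 Q=15.16 E=64.02
Read off E at T=6.44: 64.02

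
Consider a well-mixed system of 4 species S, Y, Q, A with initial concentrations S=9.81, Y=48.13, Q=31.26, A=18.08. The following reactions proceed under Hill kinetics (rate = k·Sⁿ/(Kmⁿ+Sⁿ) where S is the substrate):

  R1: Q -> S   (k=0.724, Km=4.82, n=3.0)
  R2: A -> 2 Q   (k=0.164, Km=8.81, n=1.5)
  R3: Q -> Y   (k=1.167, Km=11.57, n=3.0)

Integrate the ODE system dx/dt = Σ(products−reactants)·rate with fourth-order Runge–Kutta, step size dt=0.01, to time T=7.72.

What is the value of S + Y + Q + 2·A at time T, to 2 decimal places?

Check how each reaction changes W = S + Y + Q + 2·A (weight of products minus weight of reactants):
R1: Q -> S: (1·1) − (1·1) = 1 − 1 = 0
R2: A -> 2 Q: (1·2) − (2·1) = 2 − 2 = 0
R3: Q -> Y: (1·1) − (1·1) = 1 − 1 = 0
Every reaction leaves W unchanged, so W is conserved and no simulation is needed: W(T) = W(0) = 9.81 + 48.13 + 31.26 + 2·18.08 = 125.36

Value at T = 125.36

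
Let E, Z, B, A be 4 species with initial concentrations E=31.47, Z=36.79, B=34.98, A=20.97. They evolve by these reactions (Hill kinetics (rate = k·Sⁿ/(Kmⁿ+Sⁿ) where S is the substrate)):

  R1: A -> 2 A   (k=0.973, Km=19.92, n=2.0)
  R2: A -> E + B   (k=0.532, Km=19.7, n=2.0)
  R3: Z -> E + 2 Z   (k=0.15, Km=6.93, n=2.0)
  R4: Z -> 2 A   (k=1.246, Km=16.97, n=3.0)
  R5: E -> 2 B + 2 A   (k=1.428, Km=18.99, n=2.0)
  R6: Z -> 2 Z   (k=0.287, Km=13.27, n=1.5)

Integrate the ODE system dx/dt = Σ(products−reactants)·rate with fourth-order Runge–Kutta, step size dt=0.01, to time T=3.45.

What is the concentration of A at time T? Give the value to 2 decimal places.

RK4 with dt=0.01: 345 steps to T=3.45. Trajectory (selected grid times):
t=0.00: E=31.47 Z=36.79 B=34.98 A=20.97
t=0.38: E=31.24 Z=36.50 B=35.89 A=22.72
t=0.77: E=31.01 Z=36.21 B=36.82 A=24.51
t=1.15: E=30.80 Z=35.93 B=37.73 A=26.26
t=1.53: E=30.59 Z=35.64 B=38.65 A=28.01
t=1.92: E=30.39 Z=35.35 B=39.59 A=29.80
t=2.30: E=30.20 Z=35.07 B=40.52 A=31.55
t=2.68: E=30.01 Z=34.79 B=41.44 A=33.29
t=3.07: E=29.83 Z=34.50 B=42.39 A=35.09
t=3.45: E=29.65 Z=34.22 B=43.32 A=36.83
Read off A at T=3.45: 36.83

A at T = 36.83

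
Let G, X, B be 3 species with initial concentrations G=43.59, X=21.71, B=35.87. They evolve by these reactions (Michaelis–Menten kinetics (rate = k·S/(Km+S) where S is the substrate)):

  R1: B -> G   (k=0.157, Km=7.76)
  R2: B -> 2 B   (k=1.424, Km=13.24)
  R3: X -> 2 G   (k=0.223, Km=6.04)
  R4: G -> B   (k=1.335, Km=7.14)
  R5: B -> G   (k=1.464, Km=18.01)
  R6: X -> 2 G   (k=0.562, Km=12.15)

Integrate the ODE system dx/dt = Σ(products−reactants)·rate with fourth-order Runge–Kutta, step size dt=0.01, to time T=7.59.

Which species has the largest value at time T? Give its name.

Dominant species at T: G

RK4 with dt=0.01: 759 steps to T=7.59. Trajectory (selected grid times):
t=0.00: G=43.59 X=21.71 B=35.87
t=0.84: G=44.45 X=21.26 B=36.78
t=1.69: G=45.32 X=20.81 B=37.70
t=2.53: G=46.18 X=20.37 B=38.62
t=3.37: G=47.04 X=19.93 B=39.53
t=4.22: G=47.90 X=19.49 B=40.46
t=5.06: G=48.75 X=19.06 B=41.37
t=5.90: G=49.60 X=18.63 B=42.29
t=6.75: G=50.46 X=18.20 B=43.22
t=7.59: G=51.30 X=17.78 B=44.14
At T=7.59: G=51.30 X=17.78 B=44.14; the largest is G.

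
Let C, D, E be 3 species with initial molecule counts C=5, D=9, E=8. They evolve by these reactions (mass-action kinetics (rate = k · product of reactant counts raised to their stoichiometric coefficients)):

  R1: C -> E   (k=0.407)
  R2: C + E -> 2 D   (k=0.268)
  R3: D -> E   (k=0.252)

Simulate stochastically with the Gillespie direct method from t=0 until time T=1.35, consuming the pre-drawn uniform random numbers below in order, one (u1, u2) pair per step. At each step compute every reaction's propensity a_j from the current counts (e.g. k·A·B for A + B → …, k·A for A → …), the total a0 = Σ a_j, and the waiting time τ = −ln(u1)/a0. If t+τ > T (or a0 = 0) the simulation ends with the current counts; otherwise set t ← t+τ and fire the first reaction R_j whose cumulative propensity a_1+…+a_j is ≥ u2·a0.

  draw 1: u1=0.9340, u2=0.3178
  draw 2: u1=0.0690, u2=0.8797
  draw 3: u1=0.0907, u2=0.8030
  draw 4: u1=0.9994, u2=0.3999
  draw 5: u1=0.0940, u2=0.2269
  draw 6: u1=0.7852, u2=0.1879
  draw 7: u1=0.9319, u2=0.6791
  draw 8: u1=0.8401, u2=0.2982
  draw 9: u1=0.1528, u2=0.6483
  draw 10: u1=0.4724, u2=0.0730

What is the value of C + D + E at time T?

Check how each reaction changes W = C + D + E (weight of products minus weight of reactants):
R1: C -> E: (1·1) − (1·1) = 1 − 1 = 0
R2: C + E -> 2 D: (1·2) − (1·1 + 1·1) = 2 − 2 = 0
R3: D -> E: (1·1) − (1·1) = 1 − 1 = 0
Every reaction leaves W unchanged, so W is conserved and no simulation is needed: W(T) = W(0) = 5 + 9 + 8 = 22

Value at T = 22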